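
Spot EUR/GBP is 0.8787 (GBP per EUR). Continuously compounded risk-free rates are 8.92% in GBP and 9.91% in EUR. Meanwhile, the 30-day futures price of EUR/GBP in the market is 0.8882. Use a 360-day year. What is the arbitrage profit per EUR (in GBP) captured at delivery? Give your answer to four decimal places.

Fair futures: F* = S·e^(carry·T), with carry = (r_GBP − r_EUR) = 0.0892 − 0.0991 = -0.0099
F* = 0.8787 · e^(-0.0099 × 30/360) = 0.8787 · e^-0.000825 = 0.8787 × 0.999175 = 0.8780
Market 0.8882 > fair 0.8780: forward overpriced → cash-and-carry (buy spot, short the forward).
At maturity, profit = |F_mkt − F*| = |0.8882 − 0.8780| = 0.0102 per EUR (in GBP)

0.0102 per EUR (in GBP)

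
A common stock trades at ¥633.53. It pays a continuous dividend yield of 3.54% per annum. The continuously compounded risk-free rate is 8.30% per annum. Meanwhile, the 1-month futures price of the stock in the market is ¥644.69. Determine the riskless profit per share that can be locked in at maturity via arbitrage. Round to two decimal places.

¥8.64 per share

Fair futures: F* = S·e^(carry·T), with carry = (r − q) = 0.0830 − 0.0354 = 0.0476
F* = 633.53 · e^(0.0476 × 1/12) = 633.53 · e^0.003967 = 633.53 × 1.003975 = ¥636.0483
Market ¥644.69 > fair ¥636.0483: forward overpriced → cash-and-carry (buy spot, short the forward).
At maturity, profit = |F_mkt − F*| = |644.69 − 636.0483| = ¥8.64 per share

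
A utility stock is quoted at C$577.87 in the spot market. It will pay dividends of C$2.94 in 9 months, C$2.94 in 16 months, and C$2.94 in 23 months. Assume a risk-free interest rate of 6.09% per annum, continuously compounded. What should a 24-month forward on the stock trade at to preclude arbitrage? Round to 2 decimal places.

PV(dividends) I = 2.94·e^(−0.0609·9/12) + 2.94·e^(−0.0609·16/12) + 2.94·e^(−0.0609·23/12)
I = 2.8087 + 2.7107 + 2.6161 = 8.1355
F = (S − I)·e^(rT) = (577.87 − 8.1355) · e^(0.0609·24/12)
= 569.7345 · e^0.121800 = 569.7345 × 1.129528 = C$643.53

C$643.53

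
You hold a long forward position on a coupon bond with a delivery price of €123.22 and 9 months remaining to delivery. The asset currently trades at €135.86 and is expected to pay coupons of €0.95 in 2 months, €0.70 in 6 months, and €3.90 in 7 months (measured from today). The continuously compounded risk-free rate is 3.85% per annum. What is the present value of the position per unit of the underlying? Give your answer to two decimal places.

€10.70

PV(remaining coupons) I = 0.95·e^(−0.0385·2/12) + 0.70·e^(−0.0385·6/12) + 3.90·e^(−0.0385·7/12) = 5.4440
Current forward F = (S − I)·e^(rT) = (135.86 − 5.4440)·e^(0.0385·9/12) = 130.4160 × 1.029296 = 134.2367
Value (long) = (F − K)·e^(−rT) = (134.2367 − 123.22) × 0.971538 = 10.7031
Value = €10.70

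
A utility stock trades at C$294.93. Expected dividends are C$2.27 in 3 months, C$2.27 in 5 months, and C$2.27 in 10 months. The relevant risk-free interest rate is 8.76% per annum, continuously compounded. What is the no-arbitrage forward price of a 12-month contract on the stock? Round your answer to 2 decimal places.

C$314.81

PV(dividends) I = 2.27·e^(−0.0876·3/12) + 2.27·e^(−0.0876·5/12) + 2.27·e^(−0.0876·10/12)
I = 2.2208 + 2.1886 + 2.1102 = 6.5196
F = (S − I)·e^(rT) = (294.93 − 6.5196) · e^(0.0876·12/12)
= 288.4104 · e^0.087600 = 288.4104 × 1.091551 = C$314.81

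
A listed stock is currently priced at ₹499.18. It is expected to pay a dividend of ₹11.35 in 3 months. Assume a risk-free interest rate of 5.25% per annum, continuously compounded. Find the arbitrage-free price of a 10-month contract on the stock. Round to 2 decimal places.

PV(dividends) I = 11.35·e^(−0.0525·3/12)
I = 11.2020
F = (S − I)·e^(rT) = (499.18 − 11.2020) · e^(0.0525·10/12)
= 487.9780 · e^0.043750 = 487.9780 × 1.044721 = ₹509.80

₹509.80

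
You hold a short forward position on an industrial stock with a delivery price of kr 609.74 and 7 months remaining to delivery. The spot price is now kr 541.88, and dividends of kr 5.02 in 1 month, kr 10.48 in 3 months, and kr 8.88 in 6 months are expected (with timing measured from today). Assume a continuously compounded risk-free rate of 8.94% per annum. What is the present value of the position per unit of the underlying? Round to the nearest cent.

kr 60.60

PV(remaining dividends) I = 5.02·e^(−0.0894·1/12) + 10.48·e^(−0.0894·3/12) + 8.88·e^(−0.0894·6/12) = 23.7229
Current forward F = (S − I)·e^(rT) = (541.88 − 23.7229)·e^(0.0894·7/12) = 518.1571 × 1.053534 = 545.8961
Value (long) = (F − K)·e^(−rT) = (545.8961 − 609.74) × 0.949186 = -60.5997
Short position value = −(long value) = kr 60.60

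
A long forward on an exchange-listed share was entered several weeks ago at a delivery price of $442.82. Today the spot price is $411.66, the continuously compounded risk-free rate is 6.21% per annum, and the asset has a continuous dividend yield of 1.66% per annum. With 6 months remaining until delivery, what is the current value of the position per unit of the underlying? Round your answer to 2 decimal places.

Current fair forward for the remaining 6 months: F = S·e^((r − q)·T), (r − q) = 0.0621 − 0.0166 = 0.0455
F = 411.66 · e^(0.0455 × 6/12) = 411.66 × 1.023011 = 421.1327
Value of long forward = (F − K)·e^(−rT) = (421.1327 − 442.82) · e^(−0.0621·6/12)
= -21.6873 × 0.969427 = -21.02

-$21.02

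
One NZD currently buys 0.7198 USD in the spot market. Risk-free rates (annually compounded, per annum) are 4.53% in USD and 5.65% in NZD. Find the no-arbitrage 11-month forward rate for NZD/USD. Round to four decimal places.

By covered interest parity, F = S · (1+r_USD)^T / (1+r_NZD)^T
= 0.7198 × 1.041448 / 1.051672 = 0.7198 × 0.990278
F = 0.7128 USD per NZD

0.7128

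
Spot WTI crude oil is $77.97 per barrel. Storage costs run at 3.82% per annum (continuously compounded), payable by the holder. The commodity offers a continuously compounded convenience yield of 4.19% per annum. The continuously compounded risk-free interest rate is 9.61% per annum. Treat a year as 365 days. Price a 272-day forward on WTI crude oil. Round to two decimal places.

Net carry = r + u − y = 0.0961 + 0.0382 − 0.0419 = 0.0924
F = S·e^((r+u−y)T) = 77.97 · e^(0.0924 × 272/365) = 77.97 · e^0.068857
= 77.97 × 1.071283 = $83.53 per barrel

$83.53 per barrel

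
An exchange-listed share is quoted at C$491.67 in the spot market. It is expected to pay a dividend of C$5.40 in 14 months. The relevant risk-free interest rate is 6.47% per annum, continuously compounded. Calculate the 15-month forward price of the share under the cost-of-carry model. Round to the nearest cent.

C$527.66

PV(dividends) I = 5.40·e^(−0.0647·14/12)
I = 5.0074
F = (S − I)·e^(rT) = (491.67 − 5.0074) · e^(0.0647·15/12)
= 486.6626 · e^0.080875 = 486.6626 × 1.084235 = C$527.66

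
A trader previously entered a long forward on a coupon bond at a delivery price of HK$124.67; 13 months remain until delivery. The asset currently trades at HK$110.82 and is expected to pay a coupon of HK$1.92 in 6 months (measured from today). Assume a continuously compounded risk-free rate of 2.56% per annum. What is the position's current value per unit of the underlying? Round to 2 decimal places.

PV(remaining coupons) I = 1.92·e^(−0.0256·6/12) = 1.8956
Current forward F = (S − I)·e^(rT) = (110.82 − 1.8956)·e^(0.0256·13/12) = 108.9244 × 1.028121 = 111.9875
Value (long) = (F − K)·e^(−rT) = (111.9875 − 124.67) × 0.972648 = -12.3356
Value = -HK$12.34

-HK$12.34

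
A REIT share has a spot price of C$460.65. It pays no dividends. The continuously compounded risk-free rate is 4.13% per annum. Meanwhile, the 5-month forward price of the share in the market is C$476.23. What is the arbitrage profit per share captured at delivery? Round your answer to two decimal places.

Fair forward: F* = S·e^(carry·T), with carry = r = 0.0413
F* = 460.65 · e^(0.0413 × 5/12) = 460.65 · e^0.017208 = 460.65 × 1.017357 = C$468.6455
Market C$476.23 > fair C$468.6455: forward overpriced → cash-and-carry (buy spot, short the forward).
At maturity, profit = |F_mkt − F*| = |476.23 − 468.6455| = C$7.58 per share

C$7.58 per share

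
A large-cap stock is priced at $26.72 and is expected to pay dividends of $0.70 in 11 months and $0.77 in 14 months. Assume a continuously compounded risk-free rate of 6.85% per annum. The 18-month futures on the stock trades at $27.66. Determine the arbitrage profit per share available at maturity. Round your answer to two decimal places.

$0.44 per share

PV(dividends) I = 0.70·e^(−0.0685·11/12) + 0.77·e^(−0.0685·14/12) = 1.3683
Fair futures F* = (S − I)·e^(rT) = (26.72 − 1.3683)·e^0.102750 = 25.3517 × 1.108214 = 28.0951
Market $27.66 < fair 28.0951: forward underpriced → reverse cash-and-carry (short the stock, invest proceeds at r, pay the dividends, go long the forward).
Profit at T = |F_mkt − F*| = |27.66 − 28.0951| = $0.44 per share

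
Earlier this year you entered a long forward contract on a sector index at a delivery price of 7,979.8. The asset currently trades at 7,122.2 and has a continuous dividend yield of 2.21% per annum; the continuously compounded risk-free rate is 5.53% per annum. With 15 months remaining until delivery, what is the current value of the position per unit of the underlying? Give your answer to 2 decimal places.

-518.69

Current fair forward for the remaining 15 months: F = S·e^((r − q)·T), (r − q) = 0.0553 − 0.0221 = 0.0332
F = 7122.2 · e^(0.0332 × 15/12) = 7122.2 × 1.04237316 = 7423.9901
Value of long forward = (F − K)·e^(−rT) = (7423.9901 − 7979.8) · e^(−0.0553·15/12)
= -555.8099 × 0.93321002 = -518.69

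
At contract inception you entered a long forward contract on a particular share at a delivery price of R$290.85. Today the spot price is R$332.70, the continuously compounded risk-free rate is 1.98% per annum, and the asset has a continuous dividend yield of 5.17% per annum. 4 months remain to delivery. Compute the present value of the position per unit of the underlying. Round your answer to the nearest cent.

R$38.08

Current fair forward for the remaining 4 months: F = S·e^((r − q)·T), (r − q) = 0.0198 − 0.0517 = -0.0319
F = 332.70 · e^(-0.0319 × 4/12) = 332.70 × 0.989423 = 329.1810
Value of long forward = (F − K)·e^(−rT) = (329.1810 − 290.85) · e^(−0.0198·4/12)
= 38.3310 × 0.993422 = 38.08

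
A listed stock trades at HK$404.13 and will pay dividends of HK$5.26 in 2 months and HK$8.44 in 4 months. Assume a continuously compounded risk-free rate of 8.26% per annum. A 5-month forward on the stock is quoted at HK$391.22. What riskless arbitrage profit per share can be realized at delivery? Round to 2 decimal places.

HK$13.19 per share

PV(dividends) I = 5.26·e^(−0.0826·2/12) + 8.44·e^(−0.0826·4/12) = 13.3989
Fair forward F* = (S − I)·e^(rT) = (404.13 − 13.3989)·e^0.034417 = 390.7311 × 1.035016 = 404.4129
Market HK$391.22 < fair 404.4129: forward underpriced → reverse cash-and-carry (short the stock, invest proceeds at r, pay the dividends, go long the forward).
Profit at T = |F_mkt − F*| = |391.22 − 404.4129| = HK$13.19 per share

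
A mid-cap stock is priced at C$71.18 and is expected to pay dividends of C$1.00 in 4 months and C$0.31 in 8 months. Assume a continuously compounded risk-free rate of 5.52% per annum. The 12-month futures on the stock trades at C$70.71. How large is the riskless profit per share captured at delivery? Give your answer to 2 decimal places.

C$3.16 per share

PV(dividends) I = 1.00·e^(−0.0552·4/12) + 0.31·e^(−0.0552·8/12) = 1.2806
Fair futures F* = (S − I)·e^(rT) = (71.18 − 1.2806)·e^0.055200 = 69.8994 × 1.056752 = 73.8663
Market C$70.71 < fair 73.8663: forward underpriced → reverse cash-and-carry (short the stock, invest proceeds at r, pay the dividends, go long the forward).
Profit at T = |F_mkt − F*| = |70.71 − 73.8663| = C$3.16 per share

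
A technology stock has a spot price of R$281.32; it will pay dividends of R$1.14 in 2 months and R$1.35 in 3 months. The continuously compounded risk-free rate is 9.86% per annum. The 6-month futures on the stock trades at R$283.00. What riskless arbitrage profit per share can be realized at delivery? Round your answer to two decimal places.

PV(dividends) I = 1.14·e^(−0.0986·2/12) + 1.35·e^(−0.0986·3/12) = 2.4385
Fair futures F* = (S − I)·e^(rT) = (281.32 − 2.4385)·e^0.049300 = 278.8815 × 1.050535 = 292.9748
Market R$283.00 < fair 292.9748: forward underpriced → reverse cash-and-carry (short the stock, invest proceeds at r, pay the dividends, go long the forward).
Profit at T = |F_mkt − F*| = |283.00 − 292.9748| = R$9.97 per share

R$9.97 per share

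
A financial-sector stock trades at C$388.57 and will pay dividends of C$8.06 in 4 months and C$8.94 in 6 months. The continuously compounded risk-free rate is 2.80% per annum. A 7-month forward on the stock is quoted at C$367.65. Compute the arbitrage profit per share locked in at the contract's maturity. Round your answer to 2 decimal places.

PV(dividends) I = 8.06·e^(−0.0280·4/12) + 8.94·e^(−0.0280·6/12) = 16.8008
Fair forward F* = (S − I)·e^(rT) = (388.57 − 16.8008)·e^0.016333 = 371.7692 × 1.016467 = 377.8911
Market C$367.65 < fair 377.8911: forward underpriced → reverse cash-and-carry (short the stock, invest proceeds at r, pay the dividends, go long the forward).
Profit at T = |F_mkt − F*| = |367.65 − 377.8911| = C$10.24 per share

C$10.24 per share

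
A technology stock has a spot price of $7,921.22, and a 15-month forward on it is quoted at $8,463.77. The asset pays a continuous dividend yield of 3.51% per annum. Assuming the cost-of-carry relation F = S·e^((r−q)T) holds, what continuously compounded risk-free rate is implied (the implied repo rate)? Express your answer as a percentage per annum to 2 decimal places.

From F = S·e^((r−q)T): (r − q) = ln(F/S)/T
ln(8463.77/7921.22) = ln(1.068493) = 0.066249
(r − q) = 0.066249 / (15/12) = 0.052999
r = ln(F/S)/T + q = 0.052999 + 0.0351 = 0.088099
r = 8.81%

8.81%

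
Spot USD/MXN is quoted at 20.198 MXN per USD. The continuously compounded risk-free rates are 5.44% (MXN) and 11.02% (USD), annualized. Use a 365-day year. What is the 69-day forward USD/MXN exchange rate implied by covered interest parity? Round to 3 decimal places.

19.986

F = S·e^((r_MXN − r_USD)T) = 20.198 · e^((0.0544 − 0.1102) × 69/365)
= 20.198 · e^-0.010548 = 20.198 × 0.989507
F = 19.986 MXN per USD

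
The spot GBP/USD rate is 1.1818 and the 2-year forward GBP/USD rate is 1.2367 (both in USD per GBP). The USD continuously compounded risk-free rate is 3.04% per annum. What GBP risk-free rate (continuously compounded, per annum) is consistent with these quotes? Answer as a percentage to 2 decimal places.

F = S·e^((r_USD − r_GBP)T) ⇒ r_GBP = r_USD − ln(F/S)/T
ln(1.2367/1.1818) = 0.045408; /(2) = 0.022704
r_GBP = 0.0304 − 0.022704 = 0.007696
r_GBP = 0.77%

0.77%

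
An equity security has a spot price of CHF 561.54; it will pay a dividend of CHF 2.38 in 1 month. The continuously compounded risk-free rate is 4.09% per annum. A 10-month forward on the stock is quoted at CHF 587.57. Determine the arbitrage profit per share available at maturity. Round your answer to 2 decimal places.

PV(dividends) I = 2.38·e^(−0.0409·1/12) = 2.3719
Fair forward F* = (S − I)·e^(rT) = (561.54 − 2.3719)·e^0.034083 = 559.1681 × 1.034670 = 578.5545
Market CHF 587.57 > fair 578.5545: forward overpriced → cash-and-carry (borrow at r, buy the stock and collect the dividends, short the forward).
Profit at T = |F_mkt − F*| = |587.57 − 578.5545| = CHF 9.02 per share

CHF 9.02 per share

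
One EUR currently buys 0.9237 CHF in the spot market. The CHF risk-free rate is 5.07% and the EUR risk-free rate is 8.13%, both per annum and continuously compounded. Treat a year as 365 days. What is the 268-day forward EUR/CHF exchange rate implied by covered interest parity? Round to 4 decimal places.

F = S·e^((r_CHF − r_EUR)T) = 0.9237 · e^((0.0507 − 0.0813) × 268/365)
= 0.9237 · e^-0.022468 = 0.9237 × 0.977783
F = 0.9032 CHF per EUR

0.9032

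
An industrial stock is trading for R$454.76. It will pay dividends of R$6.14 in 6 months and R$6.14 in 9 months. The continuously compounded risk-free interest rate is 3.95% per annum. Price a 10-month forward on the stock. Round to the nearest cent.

R$457.60

PV(dividends) I = 6.14·e^(−0.0395·6/12) + 6.14·e^(−0.0395·9/12)
I = 6.0199 + 5.9608 = 11.9807
F = (S − I)·e^(rT) = (454.76 − 11.9807) · e^(0.0395·10/12)
= 442.7793 · e^0.032917 = 442.7793 × 1.033465 = R$457.60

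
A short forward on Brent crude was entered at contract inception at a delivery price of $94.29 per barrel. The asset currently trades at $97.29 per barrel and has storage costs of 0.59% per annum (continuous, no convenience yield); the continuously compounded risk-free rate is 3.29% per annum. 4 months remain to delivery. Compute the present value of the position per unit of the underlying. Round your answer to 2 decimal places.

-$4.22 per barrel

Current fair forward for the remaining 4 months: F = S·e^((r + u)·T), (r + u) = 0.0329 + 0.0059 = 0.0388
F = 97.29 · e^(0.0388 × 4/12) = 97.29 × 1.013017 = 98.5564
Value of long forward = (F − K)·e^(−rT) = (98.5564 − 94.29) · e^(−0.0329·4/12)
= 4.2664 × 0.989093 = 4.22
Short position value = −(long value) = -$4.22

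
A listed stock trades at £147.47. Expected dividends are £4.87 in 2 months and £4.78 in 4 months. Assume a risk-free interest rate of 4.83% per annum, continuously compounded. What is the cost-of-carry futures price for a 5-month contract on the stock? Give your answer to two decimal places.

PV(dividends) I = 4.87·e^(−0.0483·2/12) + 4.78·e^(−0.0483·4/12)
I = 4.8310 + 4.7037 = 9.5347
F = (S − I)·e^(rT) = (147.47 − 9.5347) · e^(0.0483·5/12)
= 137.9353 · e^0.020125 = 137.9353 × 1.020329 = £140.74

£140.74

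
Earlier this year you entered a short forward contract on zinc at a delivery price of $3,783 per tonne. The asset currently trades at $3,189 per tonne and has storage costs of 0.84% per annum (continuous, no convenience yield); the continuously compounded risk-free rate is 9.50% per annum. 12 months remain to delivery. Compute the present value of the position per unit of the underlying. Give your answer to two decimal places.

$224.26 per tonne

Current fair forward for the remaining 12 months: F = S·e^((r + u)·T), (r + u) = 0.0950 + 0.0084 = 0.1034
F = 3189 · e^(0.1034 × 12/12) = 3189 × 1.10893489 = 3536.3934
Value of long forward = (F − K)·e^(−rT) = (3536.3934 − 3783) · e^(−0.0950·12/12)
= -246.6066 × 0.90937293 = -224.26
Short position value = −(long value) = $224.26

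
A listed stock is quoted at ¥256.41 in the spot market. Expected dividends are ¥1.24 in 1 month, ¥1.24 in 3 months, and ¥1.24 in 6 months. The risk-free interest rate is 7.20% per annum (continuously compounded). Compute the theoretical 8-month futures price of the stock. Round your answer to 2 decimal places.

¥265.19

PV(dividends) I = 1.24·e^(−0.0720·1/12) + 1.24·e^(−0.0720·3/12) + 1.24·e^(−0.0720·6/12)
I = 1.2326 + 1.2179 + 1.1962 = 3.6467
F = (S − I)·e^(rT) = (256.41 − 3.6467) · e^(0.0720·8/12)
= 252.7633 · e^0.048000 = 252.7633 × 1.049171 = ¥265.19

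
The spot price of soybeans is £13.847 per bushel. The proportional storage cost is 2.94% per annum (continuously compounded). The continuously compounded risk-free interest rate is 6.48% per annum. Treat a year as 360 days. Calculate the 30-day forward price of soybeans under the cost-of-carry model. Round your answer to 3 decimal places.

£13.956 per bushel

Net carry = r + u − y = 0.0648 + 0.0294 − 0.0000 = 0.0942
F = S·e^((r+u−y)T) = 13.847 · e^(0.0942 × 30/360) = 13.847 · e^0.007850
= 13.847 × 1.007881 = £13.956 per bushel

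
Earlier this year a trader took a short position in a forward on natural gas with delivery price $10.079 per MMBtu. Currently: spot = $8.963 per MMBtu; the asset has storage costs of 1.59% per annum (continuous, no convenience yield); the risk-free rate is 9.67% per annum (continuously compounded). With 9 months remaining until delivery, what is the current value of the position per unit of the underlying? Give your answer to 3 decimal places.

Current fair forward for the remaining 9 months: F = S·e^((r + u)·T), (r + u) = 0.0967 + 0.0159 = 0.1126
F = 8.963 · e^(0.1126 × 9/12) = 8.963 × 1.088118 = 9.7528
Value of long forward = (F − K)·e^(−rT) = (9.7528 − 10.079) · e^(−0.0967·9/12)
= -0.3262 × 0.930042 = -0.303
Short position value = −(long value) = $0.303

$0.303 per MMBtu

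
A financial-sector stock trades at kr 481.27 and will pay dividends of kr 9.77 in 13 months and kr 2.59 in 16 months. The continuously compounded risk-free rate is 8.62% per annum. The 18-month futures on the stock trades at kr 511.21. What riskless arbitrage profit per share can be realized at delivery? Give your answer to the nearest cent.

PV(dividends) I = 9.77·e^(−0.0862·13/12) + 2.59·e^(−0.0862·16/12) = 11.2077
Fair futures F* = (S − I)·e^(rT) = (481.27 − 11.2077)·e^0.129300 = 470.0623 × 1.138031 = 534.9455
Market kr 511.21 < fair 534.9455: forward underpriced → reverse cash-and-carry (short the stock, invest proceeds at r, pay the dividends, go long the forward).
Profit at T = |F_mkt − F*| = |511.21 − 534.9455| = kr 23.74 per share

kr 23.74 per share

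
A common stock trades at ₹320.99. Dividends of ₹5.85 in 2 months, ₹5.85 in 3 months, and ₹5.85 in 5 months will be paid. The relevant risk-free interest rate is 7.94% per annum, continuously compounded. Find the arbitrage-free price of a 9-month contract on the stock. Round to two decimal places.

PV(dividends) I = 5.85·e^(−0.0794·2/12) + 5.85·e^(−0.0794·3/12) + 5.85·e^(−0.0794·5/12)
I = 5.7731 + 5.7350 + 5.6596 = 17.1677
F = (S − I)·e^(rT) = (320.99 − 17.1677) · e^(0.0794·9/12)
= 303.8223 · e^0.059550 = 303.8223 × 1.061359 = ₹322.46

₹322.46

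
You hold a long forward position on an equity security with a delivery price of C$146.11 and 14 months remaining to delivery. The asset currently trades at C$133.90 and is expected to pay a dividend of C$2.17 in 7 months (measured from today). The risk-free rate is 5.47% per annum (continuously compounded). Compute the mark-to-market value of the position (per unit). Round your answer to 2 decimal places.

-C$5.28

PV(remaining dividends) I = 2.17·e^(−0.0547·7/12) = 2.1019
Current forward F = (S − I)·e^(rT) = (133.90 − 2.1019)·e^(0.0547·14/12) = 131.7981 × 1.065897 = 140.4832
Value (long) = (F − K)·e^(−rT) = (140.4832 − 146.11) × 0.938177 = -5.2789
Value = -C$5.28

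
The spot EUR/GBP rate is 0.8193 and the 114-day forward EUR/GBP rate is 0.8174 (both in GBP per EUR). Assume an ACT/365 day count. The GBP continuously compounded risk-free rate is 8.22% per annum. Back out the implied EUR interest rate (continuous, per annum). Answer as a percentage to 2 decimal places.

F = S·e^((r_GBP − r_EUR)T) ⇒ r_EUR = r_GBP − ln(F/S)/T
ln(0.8174/0.8193) = -0.002322; /(114/365) = -0.007434
r_EUR = 0.0822 + 0.007434 = 0.089634
r_EUR = 8.96%

8.96%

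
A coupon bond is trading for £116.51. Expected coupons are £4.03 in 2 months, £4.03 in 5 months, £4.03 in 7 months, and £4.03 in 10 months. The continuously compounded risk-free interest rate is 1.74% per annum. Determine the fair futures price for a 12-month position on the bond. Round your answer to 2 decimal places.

£102.29

PV(coupons) I = 4.03·e^(−0.0174·2/12) + 4.03·e^(−0.0174·5/12) + 4.03·e^(−0.0174·7/12) + 4.03·e^(−0.0174·10/12)
I = 4.0183 + 4.0009 + 3.9893 + 3.9720 = 15.9805
F = (S − I)·e^(rT) = (116.51 − 15.9805) · e^(0.0174·12/12)
= 100.5295 · e^0.017400 = 100.5295 × 1.017552 = £102.29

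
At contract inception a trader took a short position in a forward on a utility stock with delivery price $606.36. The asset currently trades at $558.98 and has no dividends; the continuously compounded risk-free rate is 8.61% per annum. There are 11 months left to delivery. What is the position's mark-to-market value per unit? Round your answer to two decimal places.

Current fair forward for the remaining 11 months: F = S·e^(r·T), r = 0.0861
F = 558.98 · e^(0.0861 × 11/12) = 558.98 × 1.082123 = 604.8851
Value of long forward = (F − K)·e^(−rT) = (604.8851 − 606.36) · e^(−0.0861·11/12)
= -1.4749 × 0.924109 = -1.36
Short position value = −(long value) = $1.36

$1.36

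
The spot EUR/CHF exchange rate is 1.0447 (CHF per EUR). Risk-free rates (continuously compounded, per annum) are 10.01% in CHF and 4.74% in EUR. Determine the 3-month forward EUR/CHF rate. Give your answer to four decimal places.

F = S·e^((r_CHF − r_EUR)T) = 1.0447 · e^((0.1001 − 0.0474) × 3/12)
= 1.0447 · e^0.013175 = 1.0447 × 1.013262
F = 1.0586 CHF per EUR

1.0586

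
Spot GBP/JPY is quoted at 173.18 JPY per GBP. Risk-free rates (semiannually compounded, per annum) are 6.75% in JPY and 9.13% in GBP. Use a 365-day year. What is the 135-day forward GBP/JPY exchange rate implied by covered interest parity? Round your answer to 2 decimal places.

171.72

By covered interest parity, F = S · (1+r_JPY/2)^(2T) / (1+r_GBP/2)^(2T)
= 173.18 × 1.024858 / 1.033572 = 173.18 × 0.991569
F = 171.72 JPY per GBP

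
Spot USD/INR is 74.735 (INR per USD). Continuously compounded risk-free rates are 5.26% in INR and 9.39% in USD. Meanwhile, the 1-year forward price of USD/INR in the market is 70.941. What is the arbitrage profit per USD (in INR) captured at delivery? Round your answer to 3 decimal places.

Fair forward: F* = S·e^(carry·T), with carry = (r_INR − r_USD) = 0.0526 − 0.0939 = -0.0413
F* = 74.735 · e^(-0.0413 × 1) = 74.735 · e^-0.041300 = 74.735 × 0.959541 = 71.7113
Market 70.941 < fair 71.7113: forward underpriced → reverse cash-and-carry (short spot, go long the forward).
At maturity, profit = |F_mkt − F*| = |70.941 − 71.7113| = 0.770 per USD (in INR)

0.770 per USD (in INR)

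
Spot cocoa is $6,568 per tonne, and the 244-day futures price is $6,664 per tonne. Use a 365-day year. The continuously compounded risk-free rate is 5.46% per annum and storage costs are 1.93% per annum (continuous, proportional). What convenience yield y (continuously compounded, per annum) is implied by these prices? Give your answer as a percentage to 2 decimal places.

F = S·e^((r+u−y)T) ⇒ (r+u−y) = ln(F/S)/T
ln(6664/6568) = 0.014511; /T ⇒ 0.021707
y = r + u − ln(F/S)/T = 0.0546 + 0.0193 − 0.021707 = 0.052193
y = 5.22%

5.22%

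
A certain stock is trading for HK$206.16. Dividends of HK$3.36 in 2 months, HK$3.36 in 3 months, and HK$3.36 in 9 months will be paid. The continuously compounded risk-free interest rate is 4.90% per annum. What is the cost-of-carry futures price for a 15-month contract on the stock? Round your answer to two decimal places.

PV(dividends) I = 3.36·e^(−0.0490·2/12) + 3.36·e^(−0.0490·3/12) + 3.36·e^(−0.0490·9/12)
I = 3.3327 + 3.3191 + 3.2388 = 9.8906
F = (S − I)·e^(rT) = (206.16 − 9.8906) · e^(0.0490·15/12)
= 196.2694 · e^0.061250 = 196.2694 × 1.063165 = HK$208.67

HK$208.67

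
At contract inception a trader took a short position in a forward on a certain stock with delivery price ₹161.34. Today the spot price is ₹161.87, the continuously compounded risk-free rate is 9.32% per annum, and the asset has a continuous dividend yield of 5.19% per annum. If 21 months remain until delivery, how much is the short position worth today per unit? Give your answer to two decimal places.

-₹10.76

Current fair forward for the remaining 21 months: F = S·e^((r − q)·T), (r − q) = 0.0932 − 0.0519 = 0.0413
F = 161.87 · e^(0.0413 × 21/12) = 161.87 × 1.074951 = 174.0023
Value of long forward = (F − K)·e^(−rT) = (174.0023 − 161.34) · e^(−0.0932·21/12)
= 12.6623 × 0.849506 = 10.76
Short position value = −(long value) = -₹10.76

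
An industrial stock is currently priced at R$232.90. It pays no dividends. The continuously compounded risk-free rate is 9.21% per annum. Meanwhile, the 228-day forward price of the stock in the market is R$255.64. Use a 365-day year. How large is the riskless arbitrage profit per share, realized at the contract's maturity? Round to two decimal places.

R$8.95 per share

Fair forward: F* = S·e^(carry·T), with carry = r = 0.0921
F* = 232.90 · e^(0.0921 × 228/365) = 232.90 · e^0.057531 = 232.90 × 1.059218 = R$246.6919
Market R$255.64 > fair R$246.6919: forward overpriced → cash-and-carry (buy spot, short the forward).
At maturity, profit = |F_mkt − F*| = |255.64 − 246.6919| = R$8.95 per share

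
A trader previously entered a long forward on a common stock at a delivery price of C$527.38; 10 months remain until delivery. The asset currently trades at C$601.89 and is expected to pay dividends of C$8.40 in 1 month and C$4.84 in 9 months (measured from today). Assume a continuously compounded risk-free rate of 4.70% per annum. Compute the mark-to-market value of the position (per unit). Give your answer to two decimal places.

C$81.73

PV(remaining dividends) I = 8.40·e^(−0.0470·1/12) + 4.84·e^(−0.0470·9/12) = 13.0395
Current forward F = (S − I)·e^(rT) = (601.89 − 13.0395)·e^(0.0470·10/12) = 588.8505 × 1.039944 = 612.3715
Value (long) = (F − K)·e^(−rT) = (612.3715 − 527.38) × 0.961590 = 81.7270
Value = C$81.73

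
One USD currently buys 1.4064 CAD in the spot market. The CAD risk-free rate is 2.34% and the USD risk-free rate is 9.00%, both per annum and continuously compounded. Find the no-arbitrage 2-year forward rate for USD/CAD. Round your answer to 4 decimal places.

1.2310

F = S·e^((r_CAD − r_USD)T) = 1.4064 · e^((0.0234 − 0.0900) × 2)
= 1.4064 · e^-0.133200 = 1.4064 × 0.875290
F = 1.2310 CAD per USD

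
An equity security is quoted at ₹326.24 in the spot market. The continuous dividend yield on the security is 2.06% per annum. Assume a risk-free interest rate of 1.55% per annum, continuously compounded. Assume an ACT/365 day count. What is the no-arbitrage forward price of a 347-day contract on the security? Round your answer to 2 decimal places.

₹324.66

F = S·e^((r − q)T) = 326.24 · e^((0.0155 − 0.0206) × 347/365)
= 326.24 · e^-0.004848 = 326.24 × 0.995164
F = ₹324.66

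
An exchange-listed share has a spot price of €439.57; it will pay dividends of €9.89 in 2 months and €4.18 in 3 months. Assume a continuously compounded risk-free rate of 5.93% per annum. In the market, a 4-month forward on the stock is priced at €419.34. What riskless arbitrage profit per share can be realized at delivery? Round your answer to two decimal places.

PV(dividends) I = 9.89·e^(−0.0593·2/12) + 4.18·e^(−0.0593·3/12) = 13.9112
Fair forward F* = (S − I)·e^(rT) = (439.57 − 13.9112)·e^0.019767 = 425.6588 × 1.019964 = 434.1567
Market €419.34 < fair 434.1567: forward underpriced → reverse cash-and-carry (short the stock, invest proceeds at r, pay the dividends, go long the forward).
Profit at T = |F_mkt − F*| = |419.34 − 434.1567| = €14.82 per share

€14.82 per share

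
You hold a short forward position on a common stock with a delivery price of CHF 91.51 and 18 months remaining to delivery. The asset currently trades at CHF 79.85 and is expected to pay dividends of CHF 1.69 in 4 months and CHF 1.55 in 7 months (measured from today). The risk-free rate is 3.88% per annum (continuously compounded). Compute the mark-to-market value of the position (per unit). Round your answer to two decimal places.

PV(remaining dividends) I = 1.69·e^(−0.0388·4/12) + 1.55·e^(−0.0388·7/12) = 3.1836
Current forward F = (S − I)·e^(rT) = (79.85 − 3.1836)·e^(0.0388·18/12) = 76.6664 × 1.059927 = 81.2608
Value (long) = (F − K)·e^(−rT) = (81.2608 − 91.51) × 0.943461 = -9.6697
Short position value = −(long value) = CHF 9.67

CHF 9.67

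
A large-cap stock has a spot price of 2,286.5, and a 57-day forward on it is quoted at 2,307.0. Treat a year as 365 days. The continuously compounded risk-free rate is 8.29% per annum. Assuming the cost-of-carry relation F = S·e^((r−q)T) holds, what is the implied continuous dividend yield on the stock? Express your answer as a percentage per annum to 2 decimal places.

2.57%

From F = S·e^((r−q)T): (r − q) = ln(F/S)/T
ln(2307.0/2286.5) = ln(1.008966) = 0.008926
(r − q) = 0.008926 / (57/365) = 0.057158
q = r − ln(F/S)/T = 0.0829 − 0.057158 = 0.025742
q = 2.57%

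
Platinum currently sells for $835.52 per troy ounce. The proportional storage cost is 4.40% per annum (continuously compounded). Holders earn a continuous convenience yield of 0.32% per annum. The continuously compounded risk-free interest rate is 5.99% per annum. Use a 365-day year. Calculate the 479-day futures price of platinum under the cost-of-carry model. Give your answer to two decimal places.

Net carry = r + u − y = 0.0599 + 0.0440 − 0.0032 = 0.1007
F = S·e^((r+u−y)T) = 835.52 · e^(0.1007 × 479/365) = 835.52 · e^0.132152
= 835.52 × 1.141282 = $953.56 per troy ounce

$953.56 per troy ounce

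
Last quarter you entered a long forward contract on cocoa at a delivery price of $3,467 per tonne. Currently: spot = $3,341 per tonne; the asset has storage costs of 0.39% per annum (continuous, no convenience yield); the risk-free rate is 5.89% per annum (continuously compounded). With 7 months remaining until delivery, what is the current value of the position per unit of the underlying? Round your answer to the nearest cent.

-$1.29 per tonne

Current fair forward for the remaining 7 months: F = S·e^((r + u)·T), (r + u) = 0.0589 + 0.0039 = 0.0628
F = 3341 · e^(0.0628 × 7/12) = 3341 × 1.03731260 = 3465.6614
Value of long forward = (F − K)·e^(−rT) = (3465.6614 − 3467) · e^(−0.0589·7/12)
= -1.3386 × 0.96622521 = -1.29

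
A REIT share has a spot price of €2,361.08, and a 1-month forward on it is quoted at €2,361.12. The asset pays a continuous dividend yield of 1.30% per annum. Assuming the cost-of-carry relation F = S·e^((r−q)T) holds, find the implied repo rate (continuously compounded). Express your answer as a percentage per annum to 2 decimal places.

From F = S·e^((r−q)T): (r − q) = ln(F/S)/T
ln(2361.12/2361.08) = ln(1.000017) = 0.000017
(r − q) = 0.000017 / (1/12) = 0.000204
r = ln(F/S)/T + q = 0.000204 + 0.0130 = 0.013204
r = 1.32%

1.32%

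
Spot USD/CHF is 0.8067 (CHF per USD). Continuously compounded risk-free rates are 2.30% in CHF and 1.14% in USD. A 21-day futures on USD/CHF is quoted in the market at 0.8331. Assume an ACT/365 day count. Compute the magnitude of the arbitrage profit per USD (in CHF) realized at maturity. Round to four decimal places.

Fair futures: F* = S·e^(carry·T), with carry = (r_CHF − r_USD) = 0.0230 − 0.0114 = 0.0116
F* = 0.8067 · e^(0.0116 × 21/365) = 0.8067 · e^0.000667 = 0.8067 × 1.000667 = 0.8072
Market 0.8331 > fair 0.8072: forward overpriced → cash-and-carry (buy spot, short the forward).
At maturity, profit = |F_mkt − F*| = |0.8331 − 0.8072| = 0.0259 per USD (in CHF)

0.0259 per USD (in CHF)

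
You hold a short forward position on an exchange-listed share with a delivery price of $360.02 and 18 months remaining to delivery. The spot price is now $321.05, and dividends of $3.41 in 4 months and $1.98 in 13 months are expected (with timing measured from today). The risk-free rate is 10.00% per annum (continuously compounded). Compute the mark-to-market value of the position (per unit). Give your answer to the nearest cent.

-$6.10

PV(remaining dividends) I = 3.41·e^(−0.1000·4/12) + 1.98·e^(−0.1000·13/12) = 5.0749
Current forward F = (S − I)·e^(rT) = (321.05 − 5.0749)·e^(0.1000·18/12) = 315.9751 × 1.161834 = 367.1106
Value (long) = (F − K)·e^(−rT) = (367.1106 − 360.02) × 0.860708 = 6.1029
Short position value = −(long value) = -$6.10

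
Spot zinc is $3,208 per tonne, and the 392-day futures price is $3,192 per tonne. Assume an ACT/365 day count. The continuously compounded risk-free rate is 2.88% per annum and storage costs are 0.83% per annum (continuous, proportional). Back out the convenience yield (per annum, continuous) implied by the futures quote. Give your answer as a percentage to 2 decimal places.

F = S·e^((r+u−y)T) ⇒ (r+u−y) = ln(F/S)/T
ln(3192/3208) = -0.005000; /T ⇒ -0.004656
y = r + u − ln(F/S)/T = 0.0288 + 0.0083 + 0.004656 = 0.041756
y = 4.18%

4.18%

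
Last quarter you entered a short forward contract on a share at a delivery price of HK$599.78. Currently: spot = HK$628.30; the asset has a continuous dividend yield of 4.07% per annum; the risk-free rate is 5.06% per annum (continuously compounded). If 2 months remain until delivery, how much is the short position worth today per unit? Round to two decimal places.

-HK$29.31

Current fair forward for the remaining 2 months: F = S·e^((r − q)·T), (r − q) = 0.0506 − 0.0407 = 0.0099
F = 628.30 · e^(0.0099 × 2/12) = 628.30 × 1.001651 = 629.3373
Value of long forward = (F − K)·e^(−rT) = (629.3373 − 599.78) · e^(−0.0506·2/12)
= 29.5573 × 0.991602 = 29.31
Short position value = −(long value) = -HK$29.31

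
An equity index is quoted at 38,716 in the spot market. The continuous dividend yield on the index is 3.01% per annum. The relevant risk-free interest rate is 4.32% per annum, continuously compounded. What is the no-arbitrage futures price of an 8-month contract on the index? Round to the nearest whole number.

39,056

F = S·e^((r − q)T) = 38716 · e^((0.0432 − 0.0301) × 8/12)
= 38716 · e^0.008733 = 38716 × 1.008771
F = 39,056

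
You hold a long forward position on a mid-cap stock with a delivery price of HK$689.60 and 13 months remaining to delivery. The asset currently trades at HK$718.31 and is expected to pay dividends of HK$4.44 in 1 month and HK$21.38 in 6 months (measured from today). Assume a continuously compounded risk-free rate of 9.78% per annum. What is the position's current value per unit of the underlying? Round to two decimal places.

PV(remaining dividends) I = 4.44·e^(−0.0978·1/12) + 21.38·e^(−0.0978·6/12) = 24.7636
Current forward F = (S − I)·e^(rT) = (718.31 − 24.7636)·e^(0.0978·13/12) = 693.5464 × 1.111766 = 771.0613
Value (long) = (F − K)·e^(−rT) = (771.0613 − 689.60) × 0.899470 = 73.2720
Value = HK$73.27

HK$73.27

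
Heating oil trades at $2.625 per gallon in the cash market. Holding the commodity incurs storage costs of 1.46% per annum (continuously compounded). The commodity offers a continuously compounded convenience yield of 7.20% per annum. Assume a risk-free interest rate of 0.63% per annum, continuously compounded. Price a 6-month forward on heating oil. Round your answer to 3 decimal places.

$2.559 per gallon

Net carry = r + u − y = 0.0063 + 0.0146 − 0.0720 = -0.0511
F = S·e^((r+u−y)T) = 2.625 · e^(-0.0511 × 6/12) = 2.625 · e^-0.025550
= 2.625 × 0.974774 = $2.559 per gallon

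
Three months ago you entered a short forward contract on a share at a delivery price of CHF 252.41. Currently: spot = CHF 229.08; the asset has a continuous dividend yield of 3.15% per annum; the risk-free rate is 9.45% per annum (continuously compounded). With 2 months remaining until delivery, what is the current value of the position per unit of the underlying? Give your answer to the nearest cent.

CHF 20.59

Current fair forward for the remaining 2 months: F = S·e^((r − q)·T), (r − q) = 0.0945 − 0.0315 = 0.0630
F = 229.08 · e^(0.0630 × 2/12) = 229.08 × 1.010555 = 231.4979
Value of long forward = (F − K)·e^(−rT) = (231.4979 − 252.41) · e^(−0.0945·2/12)
= -20.9121 × 0.984373 = -20.59
Short position value = −(long value) = CHF 20.59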